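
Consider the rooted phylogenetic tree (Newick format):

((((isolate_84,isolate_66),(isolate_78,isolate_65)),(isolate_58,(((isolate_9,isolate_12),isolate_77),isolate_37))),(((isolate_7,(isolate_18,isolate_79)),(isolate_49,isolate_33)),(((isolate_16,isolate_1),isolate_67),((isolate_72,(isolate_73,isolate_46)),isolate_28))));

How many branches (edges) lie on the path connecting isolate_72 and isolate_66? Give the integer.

The MRCA of isolate_72 and isolate_66 is the root of the tree.
From isolate_72 up to that node: 5 branches. From isolate_66 up to the same node: 4 branches. Total: 5 + 4 = 9.

9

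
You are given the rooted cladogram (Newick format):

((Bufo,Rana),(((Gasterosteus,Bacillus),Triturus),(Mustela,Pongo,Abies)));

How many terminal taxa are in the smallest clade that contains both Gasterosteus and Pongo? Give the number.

6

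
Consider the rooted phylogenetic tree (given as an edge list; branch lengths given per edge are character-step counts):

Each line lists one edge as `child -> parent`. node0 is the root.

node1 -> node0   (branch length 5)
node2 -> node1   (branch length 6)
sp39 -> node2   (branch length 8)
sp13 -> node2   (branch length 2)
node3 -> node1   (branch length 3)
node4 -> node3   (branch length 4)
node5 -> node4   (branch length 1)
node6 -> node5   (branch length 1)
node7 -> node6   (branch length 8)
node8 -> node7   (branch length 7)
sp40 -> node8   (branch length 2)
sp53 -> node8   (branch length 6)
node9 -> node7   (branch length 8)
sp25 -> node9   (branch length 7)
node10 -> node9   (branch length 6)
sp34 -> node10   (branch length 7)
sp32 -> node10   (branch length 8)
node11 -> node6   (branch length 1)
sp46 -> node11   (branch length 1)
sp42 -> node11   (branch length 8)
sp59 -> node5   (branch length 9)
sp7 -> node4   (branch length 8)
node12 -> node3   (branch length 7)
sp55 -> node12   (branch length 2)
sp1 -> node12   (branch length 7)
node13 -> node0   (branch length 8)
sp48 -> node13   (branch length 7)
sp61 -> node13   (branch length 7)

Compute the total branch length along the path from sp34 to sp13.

46

The path runs sp34 → … → MRCA → … → sp13; the MRCA is the node subtending ((sp39,sp13),((((((sp40,sp53),(sp25,(sp34,sp32))),(sp46,sp42)),sp59),sp7),(sp55,sp1))).
Branch lengths along that path: 7 + 6 + 8 + 8 + 1 + 1 + 4 + 3 + 6 + 2 = 46.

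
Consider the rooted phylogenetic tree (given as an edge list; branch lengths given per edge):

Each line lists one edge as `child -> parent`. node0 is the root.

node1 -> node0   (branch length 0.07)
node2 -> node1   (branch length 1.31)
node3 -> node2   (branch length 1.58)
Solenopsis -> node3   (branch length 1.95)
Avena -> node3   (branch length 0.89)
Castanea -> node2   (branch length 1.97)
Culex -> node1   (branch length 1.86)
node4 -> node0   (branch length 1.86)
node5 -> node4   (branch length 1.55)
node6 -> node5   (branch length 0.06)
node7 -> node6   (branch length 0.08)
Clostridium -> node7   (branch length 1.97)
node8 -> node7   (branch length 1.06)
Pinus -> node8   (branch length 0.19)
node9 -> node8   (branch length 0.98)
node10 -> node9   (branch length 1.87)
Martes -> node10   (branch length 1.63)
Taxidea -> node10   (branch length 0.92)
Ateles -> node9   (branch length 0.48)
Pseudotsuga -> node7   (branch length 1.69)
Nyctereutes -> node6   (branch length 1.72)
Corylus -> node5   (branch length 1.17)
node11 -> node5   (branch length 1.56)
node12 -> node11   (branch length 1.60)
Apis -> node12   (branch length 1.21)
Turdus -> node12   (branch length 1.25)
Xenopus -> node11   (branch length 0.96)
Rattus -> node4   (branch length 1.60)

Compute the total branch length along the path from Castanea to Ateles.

9.42

The path runs Castanea → … → MRCA → … → Ateles; the MRCA is the root of the tree.
Branch lengths along that path: 1.97 + 1.31 + 0.07 + 1.86 + 1.55 + 0.06 + 0.08 + 1.06 + 0.98 + 0.48 = 9.42.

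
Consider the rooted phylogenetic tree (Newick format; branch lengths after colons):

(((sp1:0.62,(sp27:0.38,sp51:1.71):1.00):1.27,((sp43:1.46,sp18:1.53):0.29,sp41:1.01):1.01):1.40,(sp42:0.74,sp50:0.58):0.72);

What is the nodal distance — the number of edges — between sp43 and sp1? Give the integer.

5

The MRCA of sp43 and sp1 is the node subtending ((sp1,(sp27,sp51)),((sp43,sp18),sp41)).
From sp43 up to that node: 3 branches. From sp1 up to the same node: 2 branches. Total: 3 + 2 = 5.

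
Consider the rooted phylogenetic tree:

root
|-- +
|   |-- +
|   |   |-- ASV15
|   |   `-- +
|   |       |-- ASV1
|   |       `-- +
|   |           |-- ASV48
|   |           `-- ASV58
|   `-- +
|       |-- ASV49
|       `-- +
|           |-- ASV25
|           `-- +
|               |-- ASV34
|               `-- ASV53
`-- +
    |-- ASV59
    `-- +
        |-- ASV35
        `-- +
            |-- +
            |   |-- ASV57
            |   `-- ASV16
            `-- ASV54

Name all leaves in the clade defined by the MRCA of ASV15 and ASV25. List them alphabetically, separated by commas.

Tracing ASV15: it sits inside (ASV15,(ASV1,(ASV48,ASV58))).
Tracing ASV25: it sits inside (ASV25,(ASV34,ASV53)).
The smallest clade enclosing both is ((ASV15,(ASV1,(ASV48,ASV58))),(ASV49,(ASV25,(ASV34,ASV53)))); the answer is its 8 terminal taxa in alphabetical order.

ASV1, ASV15, ASV25, ASV34, ASV48, ASV49, ASV53, ASV58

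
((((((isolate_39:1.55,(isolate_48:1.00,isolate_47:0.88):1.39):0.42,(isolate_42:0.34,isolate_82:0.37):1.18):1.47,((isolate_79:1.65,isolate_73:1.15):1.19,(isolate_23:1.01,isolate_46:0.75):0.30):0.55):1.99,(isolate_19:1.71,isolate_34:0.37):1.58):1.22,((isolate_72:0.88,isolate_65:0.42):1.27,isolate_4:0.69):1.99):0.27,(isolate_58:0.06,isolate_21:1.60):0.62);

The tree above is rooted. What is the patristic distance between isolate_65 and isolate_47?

The path runs isolate_65 → … → MRCA → … → isolate_47; the MRCA is the node subtending (((((isolate_39,(isolate_48,isolate_47)),(isolate_42,isolate_82)),((isolate_79,isolate_73),(isolate_23,isolate_46))),(isolate_19,isolate_34)),((isolate_72,isolate_65),isolate_4)).
Branch lengths along that path: 0.42 + 1.27 + 1.99 + 1.22 + 1.99 + 1.47 + 0.42 + 1.39 + 0.88 = 11.05.

11.05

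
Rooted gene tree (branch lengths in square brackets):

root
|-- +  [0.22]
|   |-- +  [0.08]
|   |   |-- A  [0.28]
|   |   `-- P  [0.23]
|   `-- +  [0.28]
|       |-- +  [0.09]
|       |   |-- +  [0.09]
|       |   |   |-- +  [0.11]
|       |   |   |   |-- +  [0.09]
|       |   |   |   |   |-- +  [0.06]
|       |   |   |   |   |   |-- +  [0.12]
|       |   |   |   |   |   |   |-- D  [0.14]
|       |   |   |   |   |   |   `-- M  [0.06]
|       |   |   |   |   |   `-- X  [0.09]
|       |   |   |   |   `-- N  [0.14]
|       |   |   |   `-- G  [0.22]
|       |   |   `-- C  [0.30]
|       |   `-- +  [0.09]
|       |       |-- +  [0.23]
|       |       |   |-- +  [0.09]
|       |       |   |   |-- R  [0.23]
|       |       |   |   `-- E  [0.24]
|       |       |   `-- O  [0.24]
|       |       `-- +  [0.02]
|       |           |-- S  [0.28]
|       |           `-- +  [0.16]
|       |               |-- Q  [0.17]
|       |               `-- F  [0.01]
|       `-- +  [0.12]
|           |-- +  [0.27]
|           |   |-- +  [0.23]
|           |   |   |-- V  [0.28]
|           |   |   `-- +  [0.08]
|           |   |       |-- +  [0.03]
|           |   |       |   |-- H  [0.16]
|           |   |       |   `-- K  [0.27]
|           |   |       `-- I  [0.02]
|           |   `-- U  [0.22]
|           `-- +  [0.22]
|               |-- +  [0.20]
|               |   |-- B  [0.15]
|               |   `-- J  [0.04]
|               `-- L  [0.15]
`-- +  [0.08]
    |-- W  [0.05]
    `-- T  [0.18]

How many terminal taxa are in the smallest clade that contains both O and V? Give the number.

20

The MRCA of O and V is the node subtending (((((((D,M),X),N),G),C),(((R,E),O),(S,(Q,F)))),(((V,((H,K),I)),U),((B,J),L))).
That clade contains 20 terminal taxa: B, C, D, E, F, G, H, I, J, K, L, M, N, O, Q, R, S, U, V, X.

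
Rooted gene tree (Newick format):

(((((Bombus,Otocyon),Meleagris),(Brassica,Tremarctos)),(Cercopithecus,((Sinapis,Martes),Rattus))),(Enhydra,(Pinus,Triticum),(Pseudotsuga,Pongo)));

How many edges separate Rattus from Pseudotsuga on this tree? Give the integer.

7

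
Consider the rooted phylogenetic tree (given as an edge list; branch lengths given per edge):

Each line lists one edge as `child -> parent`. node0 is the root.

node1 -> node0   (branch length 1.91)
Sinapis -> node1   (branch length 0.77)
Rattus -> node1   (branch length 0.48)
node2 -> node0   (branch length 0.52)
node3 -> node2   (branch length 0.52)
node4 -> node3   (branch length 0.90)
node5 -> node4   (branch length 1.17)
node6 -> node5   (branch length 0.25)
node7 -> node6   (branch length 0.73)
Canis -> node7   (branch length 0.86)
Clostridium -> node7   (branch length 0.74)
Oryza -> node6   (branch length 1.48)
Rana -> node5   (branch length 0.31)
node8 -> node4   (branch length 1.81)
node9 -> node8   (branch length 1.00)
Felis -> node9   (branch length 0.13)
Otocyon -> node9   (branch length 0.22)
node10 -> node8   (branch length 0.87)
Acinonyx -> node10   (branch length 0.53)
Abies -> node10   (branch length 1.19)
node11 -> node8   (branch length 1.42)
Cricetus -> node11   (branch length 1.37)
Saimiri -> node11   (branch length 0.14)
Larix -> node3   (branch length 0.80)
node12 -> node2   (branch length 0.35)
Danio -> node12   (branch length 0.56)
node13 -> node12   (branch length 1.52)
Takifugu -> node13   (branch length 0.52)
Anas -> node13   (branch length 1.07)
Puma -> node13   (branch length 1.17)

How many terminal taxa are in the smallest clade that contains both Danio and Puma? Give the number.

4

The MRCA of Danio and Puma is the node subtending (Danio,(Takifugu,Anas,Puma)).
That clade contains 4 terminal taxa: Anas, Danio, Puma, Takifugu.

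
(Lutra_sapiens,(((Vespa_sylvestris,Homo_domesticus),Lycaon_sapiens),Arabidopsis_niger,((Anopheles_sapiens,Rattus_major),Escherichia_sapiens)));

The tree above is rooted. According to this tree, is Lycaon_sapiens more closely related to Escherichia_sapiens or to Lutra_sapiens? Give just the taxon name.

Escherichia_sapiens

The MRCA of Lycaon_sapiens and Escherichia_sapiens subtends (((Vespa_sylvestris,Homo_domesticus),Lycaon_sapiens),Arabidopsis_niger,((Anopheles_sapiens,Rattus_major),Escherichia_sapiens)) (7 taxa).
The MRCA of Lycaon_sapiens and Lutra_sapiens is the root, subtending the entire tree (8 taxa).
The first is nested inside the second, so Lycaon_sapiens shares a more recent common ancestor with Escherichia_sapiens.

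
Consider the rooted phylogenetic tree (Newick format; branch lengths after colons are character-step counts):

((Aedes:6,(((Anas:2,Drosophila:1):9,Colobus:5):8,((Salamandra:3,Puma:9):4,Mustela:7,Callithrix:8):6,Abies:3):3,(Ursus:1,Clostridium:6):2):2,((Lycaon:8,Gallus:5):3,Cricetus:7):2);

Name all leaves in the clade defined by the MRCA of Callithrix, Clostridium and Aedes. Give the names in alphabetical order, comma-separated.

Tracing Callithrix: it sits inside ((Salamandra,Puma),Mustela,Callithrix).
Tracing Clostridium: it sits inside (Ursus,Clostridium).
Tracing Aedes: it sits inside (Aedes,(((Anas,Drosophila),Colobus),((Salamandra,Puma),Mustela,Callithrix),Abies),(Ursus,Clostridium)).
The smallest clade enclosing all 3 is (Aedes,(((Anas,Drosophila),Colobus),((Salamandra,Puma),Mustela,Callithrix),Abies),(Ursus,Clostridium)); the answer is its 11 terminal taxa in alphabetical order.

Abies, Aedes, Anas, Callithrix, Clostridium, Colobus, Drosophila, Mustela, Puma, Salamandra, Ursus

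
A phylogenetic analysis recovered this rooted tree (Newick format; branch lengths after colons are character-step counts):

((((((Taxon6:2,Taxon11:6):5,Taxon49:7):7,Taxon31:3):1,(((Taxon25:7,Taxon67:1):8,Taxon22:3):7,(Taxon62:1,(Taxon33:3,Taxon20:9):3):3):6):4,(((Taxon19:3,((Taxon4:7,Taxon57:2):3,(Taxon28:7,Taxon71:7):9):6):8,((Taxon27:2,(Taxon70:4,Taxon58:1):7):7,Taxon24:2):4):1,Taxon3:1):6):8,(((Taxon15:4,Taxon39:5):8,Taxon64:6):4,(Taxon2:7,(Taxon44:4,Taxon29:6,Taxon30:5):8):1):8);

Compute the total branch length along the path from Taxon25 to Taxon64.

The path runs Taxon25 → … → MRCA → … → Taxon64; the MRCA is the root of the tree.
Branch lengths along that path: 7 + 8 + 7 + 6 + 4 + 8 + 8 + 4 + 6 = 58.

58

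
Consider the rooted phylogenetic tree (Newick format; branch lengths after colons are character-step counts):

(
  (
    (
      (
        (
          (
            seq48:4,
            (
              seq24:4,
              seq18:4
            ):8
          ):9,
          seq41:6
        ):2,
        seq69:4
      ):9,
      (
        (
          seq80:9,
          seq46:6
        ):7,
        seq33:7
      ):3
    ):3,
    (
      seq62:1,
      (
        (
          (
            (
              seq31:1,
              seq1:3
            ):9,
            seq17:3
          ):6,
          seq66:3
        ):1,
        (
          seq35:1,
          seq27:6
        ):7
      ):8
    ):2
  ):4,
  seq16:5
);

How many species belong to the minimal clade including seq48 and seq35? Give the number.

15

The MRCA of seq48 and seq35 is the node subtending (((((seq48,(seq24,seq18)),seq41),seq69),((seq80,seq46),seq33)),(seq62,((((seq31,seq1),seq17),seq66),(seq35,seq27)))).
That clade contains 15 terminal taxa: seq1, seq17, seq18, seq24, seq27, seq31, seq33, seq35, seq41, seq46, seq48, seq62, seq66, seq69, seq80.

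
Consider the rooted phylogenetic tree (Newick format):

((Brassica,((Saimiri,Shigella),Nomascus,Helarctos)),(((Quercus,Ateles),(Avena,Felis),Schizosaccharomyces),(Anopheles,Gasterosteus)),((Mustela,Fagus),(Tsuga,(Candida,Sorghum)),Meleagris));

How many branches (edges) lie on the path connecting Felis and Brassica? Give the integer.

The MRCA of Felis and Brassica is the root of the tree.
From Felis up to that node: 4 branches. From Brassica up to the same node: 2 branches. Total: 4 + 2 = 6.

6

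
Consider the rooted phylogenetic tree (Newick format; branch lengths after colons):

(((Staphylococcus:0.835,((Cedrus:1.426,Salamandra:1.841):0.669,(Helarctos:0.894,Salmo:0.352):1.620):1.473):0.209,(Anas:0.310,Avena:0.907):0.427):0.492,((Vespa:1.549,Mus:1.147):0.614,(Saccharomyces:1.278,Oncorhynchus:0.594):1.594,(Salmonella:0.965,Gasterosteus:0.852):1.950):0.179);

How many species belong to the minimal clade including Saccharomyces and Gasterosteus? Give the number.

The MRCA of Saccharomyces and Gasterosteus is the node subtending ((Vespa,Mus),(Saccharomyces,Oncorhynchus),(Salmonella,Gasterosteus)).
That clade contains 6 terminal taxa: Gasterosteus, Mus, Oncorhynchus, Saccharomyces, Salmonella, Vespa.

6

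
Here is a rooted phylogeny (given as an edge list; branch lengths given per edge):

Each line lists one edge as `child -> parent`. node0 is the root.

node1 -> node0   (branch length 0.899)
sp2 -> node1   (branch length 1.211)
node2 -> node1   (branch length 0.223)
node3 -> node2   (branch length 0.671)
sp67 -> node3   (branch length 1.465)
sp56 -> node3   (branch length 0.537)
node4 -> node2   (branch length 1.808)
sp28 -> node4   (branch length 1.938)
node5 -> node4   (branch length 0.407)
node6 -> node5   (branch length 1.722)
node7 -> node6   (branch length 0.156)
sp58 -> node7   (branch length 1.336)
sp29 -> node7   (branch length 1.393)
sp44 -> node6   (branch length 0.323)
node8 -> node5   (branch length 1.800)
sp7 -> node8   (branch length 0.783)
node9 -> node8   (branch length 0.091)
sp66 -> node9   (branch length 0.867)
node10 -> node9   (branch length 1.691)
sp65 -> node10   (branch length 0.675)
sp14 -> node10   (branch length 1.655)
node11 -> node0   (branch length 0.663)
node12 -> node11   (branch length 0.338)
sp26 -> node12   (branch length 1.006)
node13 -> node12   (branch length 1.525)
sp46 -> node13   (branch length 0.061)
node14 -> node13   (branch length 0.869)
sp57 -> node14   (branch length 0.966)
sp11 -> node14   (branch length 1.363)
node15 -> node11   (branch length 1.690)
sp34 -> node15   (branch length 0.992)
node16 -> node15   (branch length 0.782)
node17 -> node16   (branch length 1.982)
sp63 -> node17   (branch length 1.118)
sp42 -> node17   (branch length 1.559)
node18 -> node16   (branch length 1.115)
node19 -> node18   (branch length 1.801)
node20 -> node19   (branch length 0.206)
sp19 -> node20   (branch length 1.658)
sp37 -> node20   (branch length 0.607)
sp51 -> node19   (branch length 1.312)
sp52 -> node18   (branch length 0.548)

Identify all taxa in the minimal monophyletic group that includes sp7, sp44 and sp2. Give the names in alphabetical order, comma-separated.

Tracing sp7: it sits inside (sp7,(sp66,(sp65,sp14))).
Tracing sp44: it sits inside ((sp58,sp29),sp44).
Tracing sp2: it sits inside (sp2,((sp67,sp56),(sp28,(((sp58,sp29),sp44),(sp7,(sp66,(sp65,sp14))))))).
The smallest clade enclosing all 3 is (sp2,((sp67,sp56),(sp28,(((sp58,sp29),sp44),(sp7,(sp66,(sp65,sp14))))))); the answer is its 11 terminal taxa in alphabetical order.

sp14, sp2, sp28, sp29, sp44, sp56, sp58, sp65, sp66, sp67, sp7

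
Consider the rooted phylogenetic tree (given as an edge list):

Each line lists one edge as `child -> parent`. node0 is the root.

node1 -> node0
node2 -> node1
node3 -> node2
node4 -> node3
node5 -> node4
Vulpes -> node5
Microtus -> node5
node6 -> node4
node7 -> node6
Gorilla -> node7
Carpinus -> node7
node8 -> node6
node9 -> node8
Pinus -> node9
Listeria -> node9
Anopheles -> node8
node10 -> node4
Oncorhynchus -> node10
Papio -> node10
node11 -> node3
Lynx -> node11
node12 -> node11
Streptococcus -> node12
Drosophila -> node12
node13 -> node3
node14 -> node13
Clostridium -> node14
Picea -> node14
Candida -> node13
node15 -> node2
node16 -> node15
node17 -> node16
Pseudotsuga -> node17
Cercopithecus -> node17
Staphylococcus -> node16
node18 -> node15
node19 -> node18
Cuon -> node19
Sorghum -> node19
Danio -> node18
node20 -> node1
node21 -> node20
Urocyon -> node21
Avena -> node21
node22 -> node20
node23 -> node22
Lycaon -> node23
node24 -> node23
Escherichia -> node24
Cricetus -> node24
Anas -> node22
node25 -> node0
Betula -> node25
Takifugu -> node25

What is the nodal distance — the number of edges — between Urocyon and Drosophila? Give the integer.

8

The MRCA of Urocyon and Drosophila is the node subtending (((((Vulpes,Microtus),((Gorilla,Carpinus),((Pinus,Listeria),Anopheles)),(Oncorhynchus,Papio)),(Lynx,(Streptococcus,Drosophila)),((Clostridium,Picea),Candida)),(((Pseudotsuga,Cercopithecus),Staphylococcus),((Cuon,Sorghum),Danio))),((Urocyon,Avena),((Lycaon,(Escherichia,Cricetus)),Anas))).
From Urocyon up to that node: 3 branches. From Drosophila up to the same node: 5 branches. Total: 3 + 5 = 8.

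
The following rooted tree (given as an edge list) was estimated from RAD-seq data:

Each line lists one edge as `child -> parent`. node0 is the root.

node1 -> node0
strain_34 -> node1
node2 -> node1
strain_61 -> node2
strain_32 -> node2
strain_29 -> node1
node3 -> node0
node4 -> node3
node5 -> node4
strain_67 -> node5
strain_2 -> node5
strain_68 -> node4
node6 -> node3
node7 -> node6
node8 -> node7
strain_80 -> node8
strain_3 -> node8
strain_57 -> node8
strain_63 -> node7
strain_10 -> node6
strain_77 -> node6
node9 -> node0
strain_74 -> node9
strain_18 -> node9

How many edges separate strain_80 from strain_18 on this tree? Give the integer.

The MRCA of strain_80 and strain_18 is the root of the tree.
From strain_80 up to that node: 5 branches. From strain_18 up to the same node: 2 branches. Total: 5 + 2 = 7.

7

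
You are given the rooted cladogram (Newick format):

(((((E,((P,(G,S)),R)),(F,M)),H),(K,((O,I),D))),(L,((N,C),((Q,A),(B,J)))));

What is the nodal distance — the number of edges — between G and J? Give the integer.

13

The MRCA of G and J is the root of the tree.
From G up to that node: 8 branches. From J up to the same node: 5 branches. Total: 8 + 5 = 13.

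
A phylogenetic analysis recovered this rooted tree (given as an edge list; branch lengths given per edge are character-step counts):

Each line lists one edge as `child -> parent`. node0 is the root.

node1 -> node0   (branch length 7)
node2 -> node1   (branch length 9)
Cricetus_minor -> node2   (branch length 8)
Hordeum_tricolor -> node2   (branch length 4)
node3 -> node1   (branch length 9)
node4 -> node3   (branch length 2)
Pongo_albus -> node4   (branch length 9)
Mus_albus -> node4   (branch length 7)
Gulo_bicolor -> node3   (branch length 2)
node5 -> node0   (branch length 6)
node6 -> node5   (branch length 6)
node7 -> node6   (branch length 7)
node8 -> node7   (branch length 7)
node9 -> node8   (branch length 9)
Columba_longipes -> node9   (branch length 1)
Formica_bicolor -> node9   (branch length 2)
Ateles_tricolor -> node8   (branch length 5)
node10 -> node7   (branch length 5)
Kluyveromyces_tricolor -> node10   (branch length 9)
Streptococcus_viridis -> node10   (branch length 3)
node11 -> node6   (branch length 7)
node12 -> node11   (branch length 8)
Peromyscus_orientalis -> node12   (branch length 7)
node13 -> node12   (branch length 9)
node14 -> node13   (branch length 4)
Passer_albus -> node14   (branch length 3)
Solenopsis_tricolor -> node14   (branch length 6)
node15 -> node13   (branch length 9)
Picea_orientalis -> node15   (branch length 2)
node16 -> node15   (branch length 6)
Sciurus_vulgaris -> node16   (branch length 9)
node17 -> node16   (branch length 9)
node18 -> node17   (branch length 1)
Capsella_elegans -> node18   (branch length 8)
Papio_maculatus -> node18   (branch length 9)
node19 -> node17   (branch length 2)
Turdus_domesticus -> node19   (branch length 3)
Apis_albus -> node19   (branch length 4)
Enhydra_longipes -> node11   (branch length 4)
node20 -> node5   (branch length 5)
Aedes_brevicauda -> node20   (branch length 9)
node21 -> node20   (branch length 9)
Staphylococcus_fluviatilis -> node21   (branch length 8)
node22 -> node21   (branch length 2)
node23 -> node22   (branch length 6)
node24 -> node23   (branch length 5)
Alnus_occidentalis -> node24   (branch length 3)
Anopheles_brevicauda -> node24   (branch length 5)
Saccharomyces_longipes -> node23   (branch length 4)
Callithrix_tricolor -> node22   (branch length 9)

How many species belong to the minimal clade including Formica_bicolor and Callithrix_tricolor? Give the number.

The MRCA of Formica_bicolor and Callithrix_tricolor is the node subtending (((((Columba_longipes,Formica_bicolor),Ateles_tricolor),(Kluyveromyces_tricolor,Streptococcus_viridis)),((Peromyscus_orientalis,((Passer_albus,Solenopsis_tricolor),(Picea_orientalis,(Sciurus_vulgaris,((Capsella_elegans,Papio_maculatus),(Turdus_domesticus,Apis_albus)))))),Enhydra_longipes)),(Aedes_brevicauda,(Staphylococcus_fluviatilis,(((Alnus_occidentalis,Anopheles_brevicauda),Saccharomyces_longipes),Callithrix_tricolor)))).
That clade contains 21 terminal taxa: Aedes_brevicauda, Alnus_occidentalis, Anopheles_brevicauda, Apis_albus, Ateles_tricolor, Callithrix_tricolor, Capsella_elegans, Columba_longipes, Enhydra_longipes, Formica_bicolor, Kluyveromyces_tricolor, Papio_maculatus, Passer_albus, Peromyscus_orientalis, Picea_orientalis, Saccharomyces_longipes, Sciurus_vulgaris, Solenopsis_tricolor, Staphylococcus_fluviatilis, Streptococcus_viridis, Turdus_domesticus.

21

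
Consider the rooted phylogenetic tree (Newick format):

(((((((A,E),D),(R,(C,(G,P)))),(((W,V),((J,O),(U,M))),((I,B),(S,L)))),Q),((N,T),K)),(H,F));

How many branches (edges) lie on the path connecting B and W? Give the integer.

6

The MRCA of B and W is the node subtending (((W,V),((J,O),(U,M))),((I,B),(S,L))).
From B up to that node: 3 branches. From W up to the same node: 3 branches. Total: 3 + 3 = 6.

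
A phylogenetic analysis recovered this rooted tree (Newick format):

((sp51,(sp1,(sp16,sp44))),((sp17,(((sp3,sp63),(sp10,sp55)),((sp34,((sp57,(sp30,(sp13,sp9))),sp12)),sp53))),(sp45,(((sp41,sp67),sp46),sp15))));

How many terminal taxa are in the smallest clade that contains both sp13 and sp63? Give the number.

11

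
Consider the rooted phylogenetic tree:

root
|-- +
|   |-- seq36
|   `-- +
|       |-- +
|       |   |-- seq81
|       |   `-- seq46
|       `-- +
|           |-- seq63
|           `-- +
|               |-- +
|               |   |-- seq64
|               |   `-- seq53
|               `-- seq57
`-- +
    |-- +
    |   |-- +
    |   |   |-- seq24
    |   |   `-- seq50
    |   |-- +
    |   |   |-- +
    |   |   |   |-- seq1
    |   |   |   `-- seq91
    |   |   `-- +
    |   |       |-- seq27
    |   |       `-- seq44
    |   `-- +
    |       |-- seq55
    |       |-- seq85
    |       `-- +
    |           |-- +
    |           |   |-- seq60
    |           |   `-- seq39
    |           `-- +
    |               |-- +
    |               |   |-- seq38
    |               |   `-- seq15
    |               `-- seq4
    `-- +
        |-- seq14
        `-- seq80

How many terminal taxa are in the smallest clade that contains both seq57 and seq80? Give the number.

22

The MRCA of seq57 and seq80 is the root, so the clade is the entire tree.
That clade contains 22 terminal taxa: seq1, seq14, seq15, seq24, seq27, seq36, seq38, seq39, seq4, seq44, seq46, seq50, seq53, seq55, seq57, seq60, seq63, seq64, seq80, seq81, seq85, seq91.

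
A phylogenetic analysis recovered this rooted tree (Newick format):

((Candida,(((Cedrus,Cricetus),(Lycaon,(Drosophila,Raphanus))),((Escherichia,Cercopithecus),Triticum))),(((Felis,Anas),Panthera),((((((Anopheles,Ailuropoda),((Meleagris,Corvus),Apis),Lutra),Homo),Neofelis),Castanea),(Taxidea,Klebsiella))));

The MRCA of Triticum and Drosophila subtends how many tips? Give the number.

8

The MRCA of Triticum and Drosophila is the node subtending (((Cedrus,Cricetus),(Lycaon,(Drosophila,Raphanus))),((Escherichia,Cercopithecus),Triticum)).
That clade contains 8 terminal taxa: Cedrus, Cercopithecus, Cricetus, Drosophila, Escherichia, Lycaon, Raphanus, Triticum.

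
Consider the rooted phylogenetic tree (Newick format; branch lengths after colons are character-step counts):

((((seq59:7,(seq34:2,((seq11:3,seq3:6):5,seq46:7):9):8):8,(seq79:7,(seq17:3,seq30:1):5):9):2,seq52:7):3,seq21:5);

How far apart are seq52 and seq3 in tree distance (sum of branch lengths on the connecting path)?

45

The path runs seq52 → … → MRCA → … → seq3; the MRCA is the node subtending (((seq59,(seq34,((seq11,seq3),seq46))),(seq79,(seq17,seq30))),seq52).
Branch lengths along that path: 7 + 2 + 8 + 8 + 9 + 5 + 6 = 45.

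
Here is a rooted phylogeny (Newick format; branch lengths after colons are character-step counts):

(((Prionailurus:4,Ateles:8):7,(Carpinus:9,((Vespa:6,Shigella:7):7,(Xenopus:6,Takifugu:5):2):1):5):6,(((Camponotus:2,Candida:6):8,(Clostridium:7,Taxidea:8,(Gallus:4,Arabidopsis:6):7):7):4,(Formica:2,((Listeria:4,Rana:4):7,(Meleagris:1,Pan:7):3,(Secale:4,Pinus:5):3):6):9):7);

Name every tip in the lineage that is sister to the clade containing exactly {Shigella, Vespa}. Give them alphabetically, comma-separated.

Takifugu, Xenopus

The clade containing exactly {Shigella, Vespa} attaches to the tree at the node subtending ((Vespa,Shigella),(Xenopus,Takifugu)).
The other lineage descending from that same node — the sister group — is (Xenopus,Takifugu); its 2 tips in alphabetical order are the answer.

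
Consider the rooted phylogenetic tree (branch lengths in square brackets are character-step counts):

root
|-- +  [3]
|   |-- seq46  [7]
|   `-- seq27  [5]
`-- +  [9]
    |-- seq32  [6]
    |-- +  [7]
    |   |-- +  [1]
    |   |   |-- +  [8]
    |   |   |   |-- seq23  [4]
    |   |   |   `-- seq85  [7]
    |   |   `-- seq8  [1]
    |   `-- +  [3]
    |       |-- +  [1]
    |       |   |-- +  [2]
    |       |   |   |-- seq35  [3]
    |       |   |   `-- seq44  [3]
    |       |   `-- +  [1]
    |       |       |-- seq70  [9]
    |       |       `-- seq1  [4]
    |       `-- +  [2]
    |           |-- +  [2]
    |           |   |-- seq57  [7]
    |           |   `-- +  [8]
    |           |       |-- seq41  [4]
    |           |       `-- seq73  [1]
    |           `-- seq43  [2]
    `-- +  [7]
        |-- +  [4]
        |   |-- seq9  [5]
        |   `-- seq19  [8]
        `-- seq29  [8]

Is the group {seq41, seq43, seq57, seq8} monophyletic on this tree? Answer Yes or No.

No

The MRCA of the listed taxa subtends (((seq23,seq85),seq8),(((seq35,seq44),(seq70,seq1)),((seq57,(seq41,seq73)),seq43))).
That clade also contains seq1, seq23, seq35, seq44, seq70, seq73, seq85, which are not in the proposed group, so the group is not monophyletic.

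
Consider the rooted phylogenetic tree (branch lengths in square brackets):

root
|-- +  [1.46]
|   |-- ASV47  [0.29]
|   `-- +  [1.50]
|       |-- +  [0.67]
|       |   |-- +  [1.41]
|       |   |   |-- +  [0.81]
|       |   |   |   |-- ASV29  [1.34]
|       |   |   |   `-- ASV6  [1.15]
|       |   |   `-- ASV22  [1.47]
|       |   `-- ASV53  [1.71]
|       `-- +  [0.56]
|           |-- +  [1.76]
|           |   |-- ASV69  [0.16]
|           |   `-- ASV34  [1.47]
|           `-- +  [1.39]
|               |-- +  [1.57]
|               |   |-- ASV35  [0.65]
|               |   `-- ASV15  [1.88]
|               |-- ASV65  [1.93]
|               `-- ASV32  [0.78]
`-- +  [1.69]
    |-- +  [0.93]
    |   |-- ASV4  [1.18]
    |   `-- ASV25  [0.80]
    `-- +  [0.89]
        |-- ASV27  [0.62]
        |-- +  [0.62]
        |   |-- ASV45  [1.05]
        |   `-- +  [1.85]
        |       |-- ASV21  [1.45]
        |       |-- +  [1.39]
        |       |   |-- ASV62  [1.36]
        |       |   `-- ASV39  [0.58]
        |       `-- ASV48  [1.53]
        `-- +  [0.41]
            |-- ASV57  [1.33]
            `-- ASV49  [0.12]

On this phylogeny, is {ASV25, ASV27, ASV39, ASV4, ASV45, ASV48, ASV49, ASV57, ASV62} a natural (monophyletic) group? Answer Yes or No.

No

The MRCA of the listed taxa subtends ((ASV4,ASV25),(ASV27,(ASV45,(ASV21,(ASV62,ASV39),ASV48)),(ASV57,ASV49))).
That clade also contains ASV21, which is not in the proposed group, so the group is not monophyletic.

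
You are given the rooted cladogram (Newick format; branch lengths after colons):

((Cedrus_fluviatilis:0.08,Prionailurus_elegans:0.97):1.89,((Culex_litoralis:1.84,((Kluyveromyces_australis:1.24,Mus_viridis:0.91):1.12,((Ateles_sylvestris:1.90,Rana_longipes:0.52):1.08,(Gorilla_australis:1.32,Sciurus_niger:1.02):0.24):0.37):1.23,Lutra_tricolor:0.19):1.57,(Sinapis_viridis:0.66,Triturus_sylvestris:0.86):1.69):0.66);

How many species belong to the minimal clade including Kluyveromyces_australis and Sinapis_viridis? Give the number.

The MRCA of Kluyveromyces_australis and Sinapis_viridis is the node subtending ((Culex_litoralis,((Kluyveromyces_australis,Mus_viridis),((Ateles_sylvestris,Rana_longipes),(Gorilla_australis,Sciurus_niger))),Lutra_tricolor),(Sinapis_viridis,Triturus_sylvestris)).
That clade contains 10 terminal taxa: Ateles_sylvestris, Culex_litoralis, Gorilla_australis, Kluyveromyces_australis, Lutra_tricolor, Mus_viridis, Rana_longipes, Sciurus_niger, Sinapis_viridis, Triturus_sylvestris.

10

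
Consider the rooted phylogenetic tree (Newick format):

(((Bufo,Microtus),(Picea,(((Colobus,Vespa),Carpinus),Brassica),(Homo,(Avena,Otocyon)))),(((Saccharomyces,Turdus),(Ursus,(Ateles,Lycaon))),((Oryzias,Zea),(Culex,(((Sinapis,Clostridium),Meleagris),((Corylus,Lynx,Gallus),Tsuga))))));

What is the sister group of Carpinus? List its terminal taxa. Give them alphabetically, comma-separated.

Colobus, Vespa

Carpinus attaches to the tree at the node subtending ((Colobus,Vespa),Carpinus).
The other lineage descending from that same node — the sister group — is (Colobus,Vespa); its 2 tips in alphabetical order are the answer.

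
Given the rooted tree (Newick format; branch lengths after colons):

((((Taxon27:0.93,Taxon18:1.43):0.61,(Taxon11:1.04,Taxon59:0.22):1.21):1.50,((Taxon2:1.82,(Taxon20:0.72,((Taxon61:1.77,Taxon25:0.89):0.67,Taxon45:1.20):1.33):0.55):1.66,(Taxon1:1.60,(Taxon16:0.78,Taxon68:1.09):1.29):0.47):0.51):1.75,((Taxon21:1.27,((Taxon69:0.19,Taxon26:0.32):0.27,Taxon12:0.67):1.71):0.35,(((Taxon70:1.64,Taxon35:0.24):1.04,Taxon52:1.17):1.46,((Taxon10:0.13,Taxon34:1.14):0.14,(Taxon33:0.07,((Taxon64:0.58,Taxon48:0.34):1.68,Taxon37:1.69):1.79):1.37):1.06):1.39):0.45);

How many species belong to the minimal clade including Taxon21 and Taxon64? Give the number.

13

The MRCA of Taxon21 and Taxon64 is the node subtending ((Taxon21,((Taxon69,Taxon26),Taxon12)),(((Taxon70,Taxon35),Taxon52),((Taxon10,Taxon34),(Taxon33,((Taxon64,Taxon48),Taxon37))))).
That clade contains 13 terminal taxa: Taxon10, Taxon12, Taxon21, Taxon26, Taxon33, Taxon34, Taxon35, Taxon37, Taxon48, Taxon52, Taxon64, Taxon69, Taxon70.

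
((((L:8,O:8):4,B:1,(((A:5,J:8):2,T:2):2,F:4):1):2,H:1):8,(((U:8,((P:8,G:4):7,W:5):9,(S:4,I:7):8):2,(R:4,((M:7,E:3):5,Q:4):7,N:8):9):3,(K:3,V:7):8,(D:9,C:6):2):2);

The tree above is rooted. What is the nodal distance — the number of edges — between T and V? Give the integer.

8

The MRCA of T and V is the root of the tree.
From T up to that node: 5 branches. From V up to the same node: 3 branches. Total: 5 + 3 = 8.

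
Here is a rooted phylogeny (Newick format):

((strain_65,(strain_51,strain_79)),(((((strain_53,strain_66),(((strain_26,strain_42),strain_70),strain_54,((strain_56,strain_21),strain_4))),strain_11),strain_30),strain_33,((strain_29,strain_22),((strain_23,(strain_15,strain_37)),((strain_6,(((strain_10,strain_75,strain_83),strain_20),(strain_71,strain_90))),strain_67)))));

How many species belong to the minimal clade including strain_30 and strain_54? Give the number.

The MRCA of strain_30 and strain_54 is the node subtending ((((strain_53,strain_66),(((strain_26,strain_42),strain_70),strain_54,((strain_56,strain_21),strain_4))),strain_11),strain_30).
That clade contains 11 terminal taxa: strain_11, strain_21, strain_26, strain_30, strain_4, strain_42, strain_53, strain_54, strain_56, strain_66, strain_70.

11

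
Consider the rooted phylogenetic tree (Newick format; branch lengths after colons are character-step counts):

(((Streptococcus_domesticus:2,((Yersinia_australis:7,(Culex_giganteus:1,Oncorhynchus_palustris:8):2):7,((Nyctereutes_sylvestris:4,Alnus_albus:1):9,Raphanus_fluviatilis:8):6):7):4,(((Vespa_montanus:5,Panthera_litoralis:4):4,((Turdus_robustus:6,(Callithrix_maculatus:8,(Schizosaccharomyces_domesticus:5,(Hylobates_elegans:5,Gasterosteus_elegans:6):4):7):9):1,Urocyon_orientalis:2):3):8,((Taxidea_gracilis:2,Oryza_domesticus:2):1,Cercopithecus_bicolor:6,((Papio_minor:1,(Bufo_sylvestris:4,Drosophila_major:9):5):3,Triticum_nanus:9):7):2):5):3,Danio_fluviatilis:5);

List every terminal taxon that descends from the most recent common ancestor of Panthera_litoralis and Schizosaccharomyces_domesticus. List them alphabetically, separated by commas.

Callithrix_maculatus, Gasterosteus_elegans, Hylobates_elegans, Panthera_litoralis, Schizosaccharomyces_domesticus, Turdus_robustus, Urocyon_orientalis, Vespa_montanus

Tracing Panthera_litoralis: it sits inside (Vespa_montanus,Panthera_litoralis).
Tracing Schizosaccharomyces_domesticus: it sits inside (Schizosaccharomyces_domesticus,(Hylobates_elegans,Gasterosteus_elegans)).
The smallest clade enclosing both is ((Vespa_montanus,Panthera_litoralis),((Turdus_robustus,(Callithrix_maculatus,(Schizosaccharomyces_domesticus,(Hylobates_elegans,Gasterosteus_elegans)))),Urocyon_orientalis)); the answer is its 8 terminal taxa in alphabetical order.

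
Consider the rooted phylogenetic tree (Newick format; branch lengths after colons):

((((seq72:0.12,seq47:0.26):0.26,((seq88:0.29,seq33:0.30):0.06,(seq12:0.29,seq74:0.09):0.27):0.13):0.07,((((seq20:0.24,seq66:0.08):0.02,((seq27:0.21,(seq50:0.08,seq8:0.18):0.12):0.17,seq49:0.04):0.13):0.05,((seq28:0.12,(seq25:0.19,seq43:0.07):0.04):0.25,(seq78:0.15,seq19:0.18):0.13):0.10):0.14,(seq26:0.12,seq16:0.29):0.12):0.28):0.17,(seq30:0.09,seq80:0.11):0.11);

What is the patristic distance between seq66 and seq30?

0.94

The path runs seq66 → … → MRCA → … → seq30; the MRCA is the root of the tree.
Branch lengths along that path: 0.08 + 0.02 + 0.05 + 0.14 + 0.28 + 0.17 + 0.11 + 0.09 = 0.94.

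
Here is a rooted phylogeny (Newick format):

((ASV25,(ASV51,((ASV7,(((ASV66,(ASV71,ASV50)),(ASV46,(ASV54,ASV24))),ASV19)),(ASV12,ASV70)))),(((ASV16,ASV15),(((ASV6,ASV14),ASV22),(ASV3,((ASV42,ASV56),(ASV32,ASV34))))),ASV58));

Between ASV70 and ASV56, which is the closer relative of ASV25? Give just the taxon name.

ASV70

The MRCA of ASV25 and ASV70 subtends (ASV25,(ASV51,((ASV7,(((ASV66,(ASV71,ASV50)),(ASV46,(ASV54,ASV24))),ASV19)),(ASV12,ASV70)))) (12 taxa).
The MRCA of ASV25 and ASV56 is the root, subtending the entire tree (23 taxa).
The first is nested inside the second, so ASV25 shares a more recent common ancestor with ASV70.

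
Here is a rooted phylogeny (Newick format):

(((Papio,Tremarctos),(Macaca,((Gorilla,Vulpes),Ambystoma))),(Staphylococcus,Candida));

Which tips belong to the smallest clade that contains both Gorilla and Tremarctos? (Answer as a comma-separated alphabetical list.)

Tracing Gorilla: it sits inside (Gorilla,Vulpes).
Tracing Tremarctos: it sits inside (Papio,Tremarctos).
The smallest clade enclosing both is ((Papio,Tremarctos),(Macaca,((Gorilla,Vulpes),Ambystoma))); the answer is its 6 terminal taxa in alphabetical order.

Ambystoma, Gorilla, Macaca, Papio, Tremarctos, Vulpes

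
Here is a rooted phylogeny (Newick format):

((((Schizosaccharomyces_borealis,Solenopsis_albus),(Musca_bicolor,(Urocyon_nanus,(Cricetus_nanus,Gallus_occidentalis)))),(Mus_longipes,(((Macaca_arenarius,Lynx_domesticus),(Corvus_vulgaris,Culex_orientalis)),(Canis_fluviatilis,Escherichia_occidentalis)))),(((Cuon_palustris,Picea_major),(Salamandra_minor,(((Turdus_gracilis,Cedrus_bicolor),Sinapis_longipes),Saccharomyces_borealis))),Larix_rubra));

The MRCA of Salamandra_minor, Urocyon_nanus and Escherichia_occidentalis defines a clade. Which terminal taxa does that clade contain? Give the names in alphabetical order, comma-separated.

Canis_fluviatilis, Cedrus_bicolor, Corvus_vulgaris, Cricetus_nanus, Culex_orientalis, Cuon_palustris, Escherichia_occidentalis, Gallus_occidentalis, Larix_rubra, Lynx_domesticus, Macaca_arenarius, Mus_longipes, Musca_bicolor, Picea_major, Saccharomyces_borealis, Salamandra_minor, Schizosaccharomyces_borealis, Sinapis_longipes, Solenopsis_albus, Turdus_gracilis, Urocyon_nanus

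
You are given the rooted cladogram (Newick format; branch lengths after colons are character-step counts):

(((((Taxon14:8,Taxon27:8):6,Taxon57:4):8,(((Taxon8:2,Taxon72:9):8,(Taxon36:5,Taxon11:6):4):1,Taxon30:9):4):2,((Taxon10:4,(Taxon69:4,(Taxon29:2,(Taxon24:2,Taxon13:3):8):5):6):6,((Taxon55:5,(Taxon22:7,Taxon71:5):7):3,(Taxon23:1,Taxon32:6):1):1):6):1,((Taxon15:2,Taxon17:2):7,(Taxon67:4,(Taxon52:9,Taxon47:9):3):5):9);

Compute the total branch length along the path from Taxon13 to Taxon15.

The path runs Taxon13 → … → MRCA → … → Taxon15; the MRCA is the root of the tree.
Branch lengths along that path: 3 + 8 + 5 + 6 + 6 + 6 + 1 + 9 + 7 + 2 = 53.

53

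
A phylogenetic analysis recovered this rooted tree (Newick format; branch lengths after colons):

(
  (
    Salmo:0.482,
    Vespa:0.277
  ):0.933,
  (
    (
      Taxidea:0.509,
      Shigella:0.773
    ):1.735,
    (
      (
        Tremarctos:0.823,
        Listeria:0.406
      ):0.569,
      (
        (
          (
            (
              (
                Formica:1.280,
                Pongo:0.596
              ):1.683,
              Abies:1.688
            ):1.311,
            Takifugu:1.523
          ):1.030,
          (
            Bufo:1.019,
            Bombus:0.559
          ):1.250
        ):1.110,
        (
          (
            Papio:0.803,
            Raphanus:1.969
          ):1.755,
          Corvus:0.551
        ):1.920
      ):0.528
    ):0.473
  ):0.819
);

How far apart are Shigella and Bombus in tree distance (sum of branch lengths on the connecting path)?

6.428

The path runs Shigella → … → MRCA → … → Bombus; the MRCA is the node subtending ((Taxidea,Shigella),((Tremarctos,Listeria),(((((Formica,Pongo),Abies),Takifugu),(Bufo,Bombus)),((Papio,Raphanus),Corvus)))).
Branch lengths along that path: 0.773 + 1.735 + 0.473 + 0.528 + 1.110 + 1.250 + 0.559 = 6.428.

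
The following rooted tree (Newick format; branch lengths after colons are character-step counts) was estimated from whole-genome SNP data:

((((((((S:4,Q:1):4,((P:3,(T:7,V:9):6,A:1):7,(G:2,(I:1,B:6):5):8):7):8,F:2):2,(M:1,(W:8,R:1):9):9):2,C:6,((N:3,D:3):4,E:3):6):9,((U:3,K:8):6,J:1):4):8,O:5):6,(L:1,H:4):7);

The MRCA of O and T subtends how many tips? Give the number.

The MRCA of O and T is the node subtending (((((((S,Q),((P,(T,V),A),(G,(I,B)))),F),(M,(W,R))),C,((N,D),E)),((U,K),J)),O).
That clade contains 21 terminal taxa: A, B, C, D, E, F, G, I, J, K, M, N, O, P, Q, R, S, T, U, V, W.

21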